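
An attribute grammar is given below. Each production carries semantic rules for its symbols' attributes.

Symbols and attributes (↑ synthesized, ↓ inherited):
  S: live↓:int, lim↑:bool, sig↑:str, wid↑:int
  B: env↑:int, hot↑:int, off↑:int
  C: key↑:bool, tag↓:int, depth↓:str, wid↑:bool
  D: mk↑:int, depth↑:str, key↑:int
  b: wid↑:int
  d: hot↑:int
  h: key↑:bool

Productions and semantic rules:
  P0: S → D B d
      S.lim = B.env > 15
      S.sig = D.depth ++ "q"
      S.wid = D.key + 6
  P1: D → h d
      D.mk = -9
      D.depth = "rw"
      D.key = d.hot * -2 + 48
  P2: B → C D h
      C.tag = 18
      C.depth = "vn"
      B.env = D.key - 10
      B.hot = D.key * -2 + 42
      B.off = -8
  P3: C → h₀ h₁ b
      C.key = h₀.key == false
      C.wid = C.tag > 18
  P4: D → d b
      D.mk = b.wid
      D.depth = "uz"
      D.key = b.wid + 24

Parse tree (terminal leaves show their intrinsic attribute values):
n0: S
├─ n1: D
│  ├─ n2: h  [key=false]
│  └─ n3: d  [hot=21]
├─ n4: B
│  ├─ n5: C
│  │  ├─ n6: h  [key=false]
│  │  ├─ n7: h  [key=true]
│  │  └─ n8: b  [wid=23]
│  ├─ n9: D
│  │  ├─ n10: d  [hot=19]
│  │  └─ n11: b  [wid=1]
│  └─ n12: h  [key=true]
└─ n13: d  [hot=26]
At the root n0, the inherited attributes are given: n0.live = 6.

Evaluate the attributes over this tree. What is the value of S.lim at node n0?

false

1. n0.live = 6  [given at root]
2. n2.key = false  [terminal]
3. n3.hot = 21  [terminal]
4. n1.mk = -9  [-9]
5. n1.depth = "rw"  ["rw"]
6. n1.key = 6  [d.hot * -2 + 48]
7. n5.tag = 18  [18]
8. n5.depth = "vn"  ["vn"]
9. n6.key = false  [terminal]
10. n7.key = true  [terminal]
11. n8.wid = 23  [terminal]
12. n5.key = true  [h₀.key == false]
13. n5.wid = false  [C.tag > 18]
14. n10.hot = 19  [terminal]
15. n11.wid = 1  [terminal]
16. n9.mk = 1  [b.wid]
17. n9.depth = "uz"  ["uz"]
18. n9.key = 25  [b.wid + 24]
19. n12.key = true  [terminal]
20. n4.env = 15  [D.key - 10]
21. n4.hot = -8  [D.key * -2 + 42]
22. n4.off = -8  [-8]
23. n13.hot = 26  [terminal]
24. n0.lim = false  [B.env > 15]
25. n0.sig = "rwq"  [D.depth ++ "q"]
26. n0.wid = 12  [D.key + 6]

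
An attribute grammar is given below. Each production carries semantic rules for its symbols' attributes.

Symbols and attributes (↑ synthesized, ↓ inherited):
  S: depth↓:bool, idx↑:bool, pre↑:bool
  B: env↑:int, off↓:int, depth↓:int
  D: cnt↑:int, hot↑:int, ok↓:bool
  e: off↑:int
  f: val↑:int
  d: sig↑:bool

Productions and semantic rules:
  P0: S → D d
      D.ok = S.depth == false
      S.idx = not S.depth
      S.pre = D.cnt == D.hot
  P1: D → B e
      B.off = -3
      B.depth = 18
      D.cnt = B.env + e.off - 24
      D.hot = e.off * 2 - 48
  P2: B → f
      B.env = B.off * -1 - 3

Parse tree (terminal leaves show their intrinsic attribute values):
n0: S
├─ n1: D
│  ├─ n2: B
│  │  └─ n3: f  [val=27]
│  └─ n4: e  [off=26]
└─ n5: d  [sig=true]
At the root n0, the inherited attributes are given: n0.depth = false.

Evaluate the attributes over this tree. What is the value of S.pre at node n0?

false

1. n0.depth = false  [given at root]
2. n1.ok = true  [S.depth == false]
3. n2.off = -3  [-3]
4. n2.depth = 18  [18]
5. n3.val = 27  [terminal]
6. n2.env = 0  [B.off * -1 - 3]
7. n4.off = 26  [terminal]
8. n1.cnt = 2  [B.env + e.off - 24]
9. n1.hot = 4  [e.off * 2 - 48]
10. n5.sig = true  [terminal]
11. n0.idx = true  [not S.depth]
12. n0.pre = false  [D.cnt == D.hot]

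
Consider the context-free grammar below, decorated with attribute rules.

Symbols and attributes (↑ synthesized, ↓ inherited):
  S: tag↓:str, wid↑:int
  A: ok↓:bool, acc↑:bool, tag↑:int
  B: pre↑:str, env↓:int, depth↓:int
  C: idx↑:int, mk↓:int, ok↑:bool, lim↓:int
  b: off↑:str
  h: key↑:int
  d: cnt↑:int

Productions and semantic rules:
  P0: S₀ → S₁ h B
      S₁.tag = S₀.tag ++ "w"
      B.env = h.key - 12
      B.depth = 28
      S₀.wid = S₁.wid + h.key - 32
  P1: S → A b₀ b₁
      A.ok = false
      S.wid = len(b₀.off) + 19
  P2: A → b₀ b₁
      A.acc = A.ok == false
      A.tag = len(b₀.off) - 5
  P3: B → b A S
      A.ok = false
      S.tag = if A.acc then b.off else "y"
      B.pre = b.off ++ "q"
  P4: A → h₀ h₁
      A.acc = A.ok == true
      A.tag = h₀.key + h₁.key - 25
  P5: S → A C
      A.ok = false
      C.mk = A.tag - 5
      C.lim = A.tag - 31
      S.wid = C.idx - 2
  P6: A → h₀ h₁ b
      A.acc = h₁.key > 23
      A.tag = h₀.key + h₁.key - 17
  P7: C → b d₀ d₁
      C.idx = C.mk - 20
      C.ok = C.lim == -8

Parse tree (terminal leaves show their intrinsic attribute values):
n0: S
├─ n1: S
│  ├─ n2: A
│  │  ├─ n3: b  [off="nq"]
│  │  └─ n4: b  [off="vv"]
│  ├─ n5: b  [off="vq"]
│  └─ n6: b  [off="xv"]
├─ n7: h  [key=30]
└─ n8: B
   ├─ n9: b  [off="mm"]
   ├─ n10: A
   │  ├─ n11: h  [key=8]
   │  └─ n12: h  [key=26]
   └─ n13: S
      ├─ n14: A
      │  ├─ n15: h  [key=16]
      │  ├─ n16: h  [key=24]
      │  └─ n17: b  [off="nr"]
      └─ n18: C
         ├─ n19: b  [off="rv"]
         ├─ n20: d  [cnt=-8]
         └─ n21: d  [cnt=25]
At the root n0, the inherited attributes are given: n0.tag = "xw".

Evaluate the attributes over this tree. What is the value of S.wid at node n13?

1. n0.tag = "xw"  [given at root]
2. n1.tag = "xww"  [S₀.tag ++ "w"]
3. n2.ok = false  [false]
4. n3.off = "nq"  [terminal]
5. n4.off = "vv"  [terminal]
6. n2.acc = true  [A.ok == false]
7. n2.tag = -3  [len(b₀.off) - 5]
8. n5.off = "vq"  [terminal]
9. n6.off = "xv"  [terminal]
10. n1.wid = 21  [len(b₀.off) + 19]
11. n7.key = 30  [terminal]
12. n8.env = 18  [h.key - 12]
13. n8.depth = 28  [28]
14. n9.off = "mm"  [terminal]
15. n10.ok = false  [false]
16. n11.key = 8  [terminal]
17. n12.key = 26  [terminal]
18. n10.acc = false  [A.ok == true]
19. n10.tag = 9  [h₀.key + h₁.key - 25]
20. n13.tag = "y"  [if A.acc then b.off else "y"]
21. n14.ok = false  [false]
22. n15.key = 16  [terminal]
23. n16.key = 24  [terminal]
24. n17.off = "nr"  [terminal]
25. n14.acc = true  [h₁.key > 23]
26. n14.tag = 23  [h₀.key + h₁.key - 17]
27. n18.mk = 18  [A.tag - 5]
28. n18.lim = -8  [A.tag - 31]
29. n19.off = "rv"  [terminal]
30. n20.cnt = -8  [terminal]
31. n21.cnt = 25  [terminal]
32. n18.idx = -2  [C.mk - 20]
33. n18.ok = true  [C.lim == -8]
34. n13.wid = -4  [C.idx - 2]
35. n8.pre = "mmq"  [b.off ++ "q"]
36. n0.wid = 19  [S₁.wid + h.key - 32]

-4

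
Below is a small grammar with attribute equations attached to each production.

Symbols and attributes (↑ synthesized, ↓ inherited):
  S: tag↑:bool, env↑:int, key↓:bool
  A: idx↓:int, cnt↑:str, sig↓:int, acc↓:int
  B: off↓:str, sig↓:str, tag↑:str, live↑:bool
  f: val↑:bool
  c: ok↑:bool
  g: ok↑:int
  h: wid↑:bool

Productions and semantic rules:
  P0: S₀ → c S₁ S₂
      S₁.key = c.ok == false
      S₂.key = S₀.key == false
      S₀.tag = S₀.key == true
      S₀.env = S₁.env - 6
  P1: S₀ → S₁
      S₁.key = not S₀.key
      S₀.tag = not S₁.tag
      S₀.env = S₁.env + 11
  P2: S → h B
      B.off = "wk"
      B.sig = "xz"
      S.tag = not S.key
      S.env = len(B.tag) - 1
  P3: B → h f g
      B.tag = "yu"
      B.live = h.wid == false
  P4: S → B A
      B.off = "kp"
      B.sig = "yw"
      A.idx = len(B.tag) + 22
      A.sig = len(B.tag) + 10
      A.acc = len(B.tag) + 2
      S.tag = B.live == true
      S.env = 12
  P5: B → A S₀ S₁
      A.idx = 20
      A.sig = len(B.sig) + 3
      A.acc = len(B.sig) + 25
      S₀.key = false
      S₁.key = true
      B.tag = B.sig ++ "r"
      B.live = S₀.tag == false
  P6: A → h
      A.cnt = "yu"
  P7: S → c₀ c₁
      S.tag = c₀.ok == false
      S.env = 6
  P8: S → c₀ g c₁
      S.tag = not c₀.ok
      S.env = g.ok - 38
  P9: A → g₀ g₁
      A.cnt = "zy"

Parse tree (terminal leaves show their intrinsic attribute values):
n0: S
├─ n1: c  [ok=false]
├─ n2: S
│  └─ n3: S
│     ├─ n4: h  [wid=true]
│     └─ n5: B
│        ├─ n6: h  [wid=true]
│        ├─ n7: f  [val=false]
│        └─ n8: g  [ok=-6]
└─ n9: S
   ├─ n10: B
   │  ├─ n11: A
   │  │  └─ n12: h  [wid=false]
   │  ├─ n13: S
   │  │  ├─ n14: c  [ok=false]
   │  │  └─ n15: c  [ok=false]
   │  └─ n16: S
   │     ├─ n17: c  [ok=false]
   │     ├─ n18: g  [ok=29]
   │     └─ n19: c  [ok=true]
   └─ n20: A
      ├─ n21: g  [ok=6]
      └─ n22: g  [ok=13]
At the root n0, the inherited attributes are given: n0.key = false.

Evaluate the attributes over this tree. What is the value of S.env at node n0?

6

1. n0.key = false  [given at root]
2. n1.ok = false  [terminal]
3. n2.key = true  [c.ok == false]
4. n3.key = false  [not S₀.key]
5. n4.wid = true  [terminal]
6. n5.off = "wk"  ["wk"]
7. n5.sig = "xz"  ["xz"]
8. n6.wid = true  [terminal]
9. n7.val = false  [terminal]
10. n8.ok = -6  [terminal]
11. n5.tag = "yu"  ["yu"]
12. n5.live = false  [h.wid == false]
13. n3.tag = true  [not S.key]
14. n3.env = 1  [len(B.tag) - 1]
15. n2.tag = false  [not S₁.tag]
16. n2.env = 12  [S₁.env + 11]
17. n9.key = true  [S₀.key == false]
18. n10.off = "kp"  ["kp"]
19. n10.sig = "yw"  ["yw"]
20. n11.idx = 20  [20]
21. n11.sig = 5  [len(B.sig) + 3]
22. n11.acc = 27  [len(B.sig) + 25]
23. n12.wid = false  [terminal]
24. n11.cnt = "yu"  ["yu"]
25. n13.key = false  [false]
26. n14.ok = false  [terminal]
27. n15.ok = false  [terminal]
28. n13.tag = true  [c₀.ok == false]
29. n13.env = 6  [6]
30. n16.key = true  [true]
31. n17.ok = false  [terminal]
32. n18.ok = 29  [terminal]
33. n19.ok = true  [terminal]
34. n16.tag = true  [not c₀.ok]
35. n16.env = -9  [g.ok - 38]
36. n10.tag = "ywr"  [B.sig ++ "r"]
37. n10.live = false  [S₀.tag == false]
38. n20.idx = 25  [len(B.tag) + 22]
39. n20.sig = 13  [len(B.tag) + 10]
40. n20.acc = 5  [len(B.tag) + 2]
41. n21.ok = 6  [terminal]
42. n22.ok = 13  [terminal]
43. n20.cnt = "zy"  ["zy"]
44. n9.tag = false  [B.live == true]
45. n9.env = 12  [12]
46. n0.tag = false  [S₀.key == true]
47. n0.env = 6  [S₁.env - 6]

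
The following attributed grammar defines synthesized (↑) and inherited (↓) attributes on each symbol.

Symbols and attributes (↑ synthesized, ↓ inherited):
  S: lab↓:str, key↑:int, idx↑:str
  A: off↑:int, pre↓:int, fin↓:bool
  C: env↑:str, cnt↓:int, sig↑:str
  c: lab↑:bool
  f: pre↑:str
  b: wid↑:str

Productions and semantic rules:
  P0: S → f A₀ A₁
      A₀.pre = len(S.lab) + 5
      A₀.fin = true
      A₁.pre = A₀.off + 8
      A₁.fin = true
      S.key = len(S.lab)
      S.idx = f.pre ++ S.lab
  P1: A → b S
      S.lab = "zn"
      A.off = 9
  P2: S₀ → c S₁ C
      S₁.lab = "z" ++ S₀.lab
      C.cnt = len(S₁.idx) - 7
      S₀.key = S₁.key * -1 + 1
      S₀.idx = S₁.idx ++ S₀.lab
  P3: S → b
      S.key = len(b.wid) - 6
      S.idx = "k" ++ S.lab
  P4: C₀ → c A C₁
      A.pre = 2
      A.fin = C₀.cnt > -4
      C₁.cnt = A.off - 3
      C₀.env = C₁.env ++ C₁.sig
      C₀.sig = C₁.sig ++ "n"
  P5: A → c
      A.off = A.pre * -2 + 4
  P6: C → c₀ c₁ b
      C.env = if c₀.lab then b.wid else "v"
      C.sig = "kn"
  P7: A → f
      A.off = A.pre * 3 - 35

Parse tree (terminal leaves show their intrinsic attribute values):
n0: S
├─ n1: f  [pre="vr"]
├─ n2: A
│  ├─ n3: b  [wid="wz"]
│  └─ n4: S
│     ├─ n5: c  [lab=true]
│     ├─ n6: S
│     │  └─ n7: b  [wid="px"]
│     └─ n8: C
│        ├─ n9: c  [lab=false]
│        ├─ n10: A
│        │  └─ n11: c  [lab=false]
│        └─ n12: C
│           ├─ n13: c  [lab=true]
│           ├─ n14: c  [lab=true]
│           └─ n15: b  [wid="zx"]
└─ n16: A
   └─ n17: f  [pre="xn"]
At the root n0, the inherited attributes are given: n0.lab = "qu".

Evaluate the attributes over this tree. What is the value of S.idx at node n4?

1. n0.lab = "qu"  [given at root]
2. n1.pre = "vr"  [terminal]
3. n2.pre = 7  [len(S.lab) + 5]
4. n2.fin = true  [true]
5. n3.wid = "wz"  [terminal]
6. n4.lab = "zn"  ["zn"]
7. n5.lab = true  [terminal]
8. n6.lab = "zzn"  ["z" ++ S₀.lab]
9. n7.wid = "px"  [terminal]
10. n6.key = -4  [len(b.wid) - 6]
11. n6.idx = "kzzn"  ["k" ++ S.lab]
12. n8.cnt = -3  [len(S₁.idx) - 7]
13. n9.lab = false  [terminal]
14. n10.pre = 2  [2]
15. n10.fin = true  [C₀.cnt > -4]
16. n11.lab = false  [terminal]
17. n10.off = 0  [A.pre * -2 + 4]
18. n12.cnt = -3  [A.off - 3]
19. n13.lab = true  [terminal]
20. n14.lab = true  [terminal]
21. n15.wid = "zx"  [terminal]
22. n12.env = "zx"  [if c₀.lab then b.wid else "v"]
23. n12.sig = "kn"  ["kn"]
24. n8.env = "zxkn"  [C₁.env ++ C₁.sig]
25. n8.sig = "knn"  [C₁.sig ++ "n"]
26. n4.key = 5  [S₁.key * -1 + 1]
27. n4.idx = "kzznzn"  [S₁.idx ++ S₀.lab]
28. n2.off = 9  [9]
29. n16.pre = 17  [A₀.off + 8]
30. n16.fin = true  [true]
31. n17.pre = "xn"  [terminal]
32. n16.off = 16  [A.pre * 3 - 35]
33. n0.key = 2  [len(S.lab)]
34. n0.idx = "vrqu"  [f.pre ++ S.lab]

"kzznzn"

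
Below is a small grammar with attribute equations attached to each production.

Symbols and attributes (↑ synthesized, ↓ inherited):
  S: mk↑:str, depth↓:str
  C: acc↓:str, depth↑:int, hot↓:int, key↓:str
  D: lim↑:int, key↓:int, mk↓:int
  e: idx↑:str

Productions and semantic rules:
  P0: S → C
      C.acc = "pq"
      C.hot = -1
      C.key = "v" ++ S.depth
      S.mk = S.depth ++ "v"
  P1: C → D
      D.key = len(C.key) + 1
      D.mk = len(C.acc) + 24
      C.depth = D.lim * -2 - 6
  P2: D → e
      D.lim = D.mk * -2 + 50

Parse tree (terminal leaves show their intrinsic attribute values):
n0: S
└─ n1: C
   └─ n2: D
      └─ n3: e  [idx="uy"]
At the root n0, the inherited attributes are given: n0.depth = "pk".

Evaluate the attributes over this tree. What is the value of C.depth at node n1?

1. n0.depth = "pk"  [given at root]
2. n1.acc = "pq"  ["pq"]
3. n1.hot = -1  [-1]
4. n1.key = "vpk"  ["v" ++ S.depth]
5. n2.key = 4  [len(C.key) + 1]
6. n2.mk = 26  [len(C.acc) + 24]
7. n3.idx = "uy"  [terminal]
8. n2.lim = -2  [D.mk * -2 + 50]
9. n1.depth = -2  [D.lim * -2 - 6]
10. n0.mk = "pkv"  [S.depth ++ "v"]

-2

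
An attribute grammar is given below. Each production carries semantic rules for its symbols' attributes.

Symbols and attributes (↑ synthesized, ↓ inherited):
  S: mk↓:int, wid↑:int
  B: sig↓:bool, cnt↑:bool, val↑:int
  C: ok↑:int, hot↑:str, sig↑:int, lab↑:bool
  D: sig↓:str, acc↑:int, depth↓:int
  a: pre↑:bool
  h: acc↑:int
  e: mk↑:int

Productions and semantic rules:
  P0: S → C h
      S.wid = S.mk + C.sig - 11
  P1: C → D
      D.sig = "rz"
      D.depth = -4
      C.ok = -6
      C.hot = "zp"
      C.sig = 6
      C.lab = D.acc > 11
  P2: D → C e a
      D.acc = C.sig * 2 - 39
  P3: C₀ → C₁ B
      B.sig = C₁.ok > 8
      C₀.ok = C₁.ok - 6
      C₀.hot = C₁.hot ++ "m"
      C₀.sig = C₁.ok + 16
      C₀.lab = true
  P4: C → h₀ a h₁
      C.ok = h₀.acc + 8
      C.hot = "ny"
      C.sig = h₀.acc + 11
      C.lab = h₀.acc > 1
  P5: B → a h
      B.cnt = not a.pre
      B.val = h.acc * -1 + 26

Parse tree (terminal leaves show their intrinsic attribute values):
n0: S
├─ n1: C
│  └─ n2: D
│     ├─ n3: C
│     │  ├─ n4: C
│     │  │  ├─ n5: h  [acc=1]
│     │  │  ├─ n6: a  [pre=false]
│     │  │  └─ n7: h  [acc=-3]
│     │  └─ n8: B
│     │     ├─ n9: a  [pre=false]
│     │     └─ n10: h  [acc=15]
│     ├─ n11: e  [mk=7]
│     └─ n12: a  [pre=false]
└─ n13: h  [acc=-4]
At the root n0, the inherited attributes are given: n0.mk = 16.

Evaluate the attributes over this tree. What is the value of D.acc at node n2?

11

1. n0.mk = 16  [given at root]
2. n2.sig = "rz"  ["rz"]
3. n2.depth = -4  [-4]
4. n5.acc = 1  [terminal]
5. n6.pre = false  [terminal]
6. n7.acc = -3  [terminal]
7. n4.ok = 9  [h₀.acc + 8]
8. n4.hot = "ny"  ["ny"]
9. n4.sig = 12  [h₀.acc + 11]
10. n4.lab = false  [h₀.acc > 1]
11. n8.sig = true  [C₁.ok > 8]
12. n9.pre = false  [terminal]
13. n10.acc = 15  [terminal]
14. n8.cnt = true  [not a.pre]
15. n8.val = 11  [h.acc * -1 + 26]
16. n3.ok = 3  [C₁.ok - 6]
17. n3.hot = "nym"  [C₁.hot ++ "m"]
18. n3.sig = 25  [C₁.ok + 16]
19. n3.lab = true  [true]
20. n11.mk = 7  [terminal]
21. n12.pre = false  [terminal]
22. n2.acc = 11  [C.sig * 2 - 39]
23. n1.ok = -6  [-6]
24. n1.hot = "zp"  ["zp"]
25. n1.sig = 6  [6]
26. n1.lab = false  [D.acc > 11]
27. n13.acc = -4  [terminal]
28. n0.wid = 11  [S.mk + C.sig - 11]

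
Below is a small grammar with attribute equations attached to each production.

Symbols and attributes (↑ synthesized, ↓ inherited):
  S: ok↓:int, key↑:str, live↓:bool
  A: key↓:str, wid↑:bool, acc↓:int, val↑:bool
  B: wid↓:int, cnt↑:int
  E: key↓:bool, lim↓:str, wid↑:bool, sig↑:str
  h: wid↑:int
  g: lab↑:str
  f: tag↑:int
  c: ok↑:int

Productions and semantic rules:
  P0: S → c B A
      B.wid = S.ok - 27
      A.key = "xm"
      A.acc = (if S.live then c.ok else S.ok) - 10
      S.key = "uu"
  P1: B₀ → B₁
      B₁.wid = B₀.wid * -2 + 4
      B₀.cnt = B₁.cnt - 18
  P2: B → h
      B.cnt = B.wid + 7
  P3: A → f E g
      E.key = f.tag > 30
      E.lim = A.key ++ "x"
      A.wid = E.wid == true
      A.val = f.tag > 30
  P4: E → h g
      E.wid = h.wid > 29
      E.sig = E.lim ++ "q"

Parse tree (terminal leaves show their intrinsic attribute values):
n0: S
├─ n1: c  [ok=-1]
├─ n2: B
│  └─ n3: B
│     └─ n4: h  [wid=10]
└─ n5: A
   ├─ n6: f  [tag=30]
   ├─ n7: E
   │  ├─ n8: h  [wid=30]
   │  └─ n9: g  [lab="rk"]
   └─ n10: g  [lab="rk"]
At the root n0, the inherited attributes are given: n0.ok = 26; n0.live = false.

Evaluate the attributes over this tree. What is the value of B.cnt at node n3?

1. n0.ok = 26  [given at root]
2. n0.live = false  [given at root]
3. n1.ok = -1  [terminal]
4. n2.wid = -1  [S.ok - 27]
5. n3.wid = 6  [B₀.wid * -2 + 4]
6. n4.wid = 10  [terminal]
7. n3.cnt = 13  [B.wid + 7]
8. n2.cnt = -5  [B₁.cnt - 18]
9. n5.key = "xm"  ["xm"]
10. n5.acc = 16  [(if S.live then c.ok else S.ok) - 10]
11. n6.tag = 30  [terminal]
12. n7.key = false  [f.tag > 30]
13. n7.lim = "xmx"  [A.key ++ "x"]
14. n8.wid = 30  [terminal]
15. n9.lab = "rk"  [terminal]
16. n7.wid = true  [h.wid > 29]
17. n7.sig = "xmxq"  [E.lim ++ "q"]
18. n10.lab = "rk"  [terminal]
19. n5.wid = true  [E.wid == true]
20. n5.val = false  [f.tag > 30]
21. n0.key = "uu"  ["uu"]

13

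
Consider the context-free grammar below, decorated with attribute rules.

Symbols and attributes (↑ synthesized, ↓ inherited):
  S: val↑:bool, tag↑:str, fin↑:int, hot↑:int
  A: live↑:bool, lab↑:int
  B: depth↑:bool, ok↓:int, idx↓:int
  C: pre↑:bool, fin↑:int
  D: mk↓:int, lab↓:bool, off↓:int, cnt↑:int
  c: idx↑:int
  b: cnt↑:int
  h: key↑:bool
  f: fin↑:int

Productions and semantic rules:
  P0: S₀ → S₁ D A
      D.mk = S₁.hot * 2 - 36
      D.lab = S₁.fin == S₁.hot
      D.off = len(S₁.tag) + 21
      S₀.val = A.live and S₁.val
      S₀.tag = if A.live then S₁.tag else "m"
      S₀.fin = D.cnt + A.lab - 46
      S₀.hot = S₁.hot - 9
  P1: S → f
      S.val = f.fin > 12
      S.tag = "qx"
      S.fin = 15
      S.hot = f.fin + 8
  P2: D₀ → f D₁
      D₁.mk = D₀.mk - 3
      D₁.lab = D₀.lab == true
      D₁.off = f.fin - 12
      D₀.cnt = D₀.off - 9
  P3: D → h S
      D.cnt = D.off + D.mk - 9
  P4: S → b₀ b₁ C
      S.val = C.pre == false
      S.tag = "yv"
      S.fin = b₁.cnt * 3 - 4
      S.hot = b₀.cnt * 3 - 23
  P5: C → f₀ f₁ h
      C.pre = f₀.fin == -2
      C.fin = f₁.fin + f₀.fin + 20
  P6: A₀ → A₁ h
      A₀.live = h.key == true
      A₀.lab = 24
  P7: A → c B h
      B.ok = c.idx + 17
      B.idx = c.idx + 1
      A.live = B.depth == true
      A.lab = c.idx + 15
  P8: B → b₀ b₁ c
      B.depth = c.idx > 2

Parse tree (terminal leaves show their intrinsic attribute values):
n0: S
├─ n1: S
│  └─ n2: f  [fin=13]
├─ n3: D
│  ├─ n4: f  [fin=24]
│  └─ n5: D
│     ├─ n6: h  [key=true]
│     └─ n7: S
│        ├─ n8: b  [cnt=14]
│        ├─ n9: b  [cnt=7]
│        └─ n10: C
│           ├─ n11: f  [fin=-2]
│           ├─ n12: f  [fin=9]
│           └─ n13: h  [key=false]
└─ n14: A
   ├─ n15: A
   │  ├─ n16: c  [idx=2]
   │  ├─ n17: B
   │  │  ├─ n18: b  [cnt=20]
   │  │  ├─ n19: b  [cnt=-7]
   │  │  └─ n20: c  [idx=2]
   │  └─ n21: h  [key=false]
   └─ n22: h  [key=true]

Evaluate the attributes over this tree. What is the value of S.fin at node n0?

-8

1. n2.fin = 13  [terminal]
2. n1.val = true  [f.fin > 12]
3. n1.tag = "qx"  ["qx"]
4. n1.fin = 15  [15]
5. n1.hot = 21  [f.fin + 8]
6. n3.mk = 6  [S₁.hot * 2 - 36]
7. n3.lab = false  [S₁.fin == S₁.hot]
8. n3.off = 23  [len(S₁.tag) + 21]
9. n4.fin = 24  [terminal]
10. n5.mk = 3  [D₀.mk - 3]
11. n5.lab = false  [D₀.lab == true]
12. n5.off = 12  [f.fin - 12]
13. n6.key = true  [terminal]
14. n8.cnt = 14  [terminal]
15. n9.cnt = 7  [terminal]
16. n11.fin = -2  [terminal]
17. n12.fin = 9  [terminal]
18. n13.key = false  [terminal]
19. n10.pre = true  [f₀.fin == -2]
20. n10.fin = 27  [f₁.fin + f₀.fin + 20]
21. n7.val = false  [C.pre == false]
22. n7.tag = "yv"  ["yv"]
23. n7.fin = 17  [b₁.cnt * 3 - 4]
24. n7.hot = 19  [b₀.cnt * 3 - 23]
25. n5.cnt = 6  [D.off + D.mk - 9]
26. n3.cnt = 14  [D₀.off - 9]
27. n16.idx = 2  [terminal]
28. n17.ok = 19  [c.idx + 17]
29. n17.idx = 3  [c.idx + 1]
30. n18.cnt = 20  [terminal]
31. n19.cnt = -7  [terminal]
32. n20.idx = 2  [terminal]
33. n17.depth = false  [c.idx > 2]
34. n21.key = false  [terminal]
35. n15.live = false  [B.depth == true]
36. n15.lab = 17  [c.idx + 15]
37. n22.key = true  [terminal]
38. n14.live = true  [h.key == true]
39. n14.lab = 24  [24]
40. n0.val = true  [A.live and S₁.val]
41. n0.tag = "qx"  [if A.live then S₁.tag else "m"]
42. n0.fin = -8  [D.cnt + A.lab - 46]
43. n0.hot = 12  [S₁.hot - 9]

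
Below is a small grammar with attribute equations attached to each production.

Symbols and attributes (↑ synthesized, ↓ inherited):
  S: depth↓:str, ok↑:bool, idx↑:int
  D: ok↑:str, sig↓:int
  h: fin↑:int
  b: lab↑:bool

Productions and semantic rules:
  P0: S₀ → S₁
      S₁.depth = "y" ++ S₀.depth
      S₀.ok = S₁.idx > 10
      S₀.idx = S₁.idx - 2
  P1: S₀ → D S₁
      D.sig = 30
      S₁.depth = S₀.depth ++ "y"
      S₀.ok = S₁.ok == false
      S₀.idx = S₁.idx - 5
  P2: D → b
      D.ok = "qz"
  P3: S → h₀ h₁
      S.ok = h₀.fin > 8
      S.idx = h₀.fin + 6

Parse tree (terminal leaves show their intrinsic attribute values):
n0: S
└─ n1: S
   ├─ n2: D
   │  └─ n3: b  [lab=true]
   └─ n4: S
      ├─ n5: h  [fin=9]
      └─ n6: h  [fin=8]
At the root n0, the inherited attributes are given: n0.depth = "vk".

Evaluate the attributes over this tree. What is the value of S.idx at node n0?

1. n0.depth = "vk"  [given at root]
2. n1.depth = "yvk"  ["y" ++ S₀.depth]
3. n2.sig = 30  [30]
4. n3.lab = true  [terminal]
5. n2.ok = "qz"  ["qz"]
6. n4.depth = "yvky"  [S₀.depth ++ "y"]
7. n5.fin = 9  [terminal]
8. n6.fin = 8  [terminal]
9. n4.ok = true  [h₀.fin > 8]
10. n4.idx = 15  [h₀.fin + 6]
11. n1.ok = false  [S₁.ok == false]
12. n1.idx = 10  [S₁.idx - 5]
13. n0.ok = false  [S₁.idx > 10]
14. n0.idx = 8  [S₁.idx - 2]

8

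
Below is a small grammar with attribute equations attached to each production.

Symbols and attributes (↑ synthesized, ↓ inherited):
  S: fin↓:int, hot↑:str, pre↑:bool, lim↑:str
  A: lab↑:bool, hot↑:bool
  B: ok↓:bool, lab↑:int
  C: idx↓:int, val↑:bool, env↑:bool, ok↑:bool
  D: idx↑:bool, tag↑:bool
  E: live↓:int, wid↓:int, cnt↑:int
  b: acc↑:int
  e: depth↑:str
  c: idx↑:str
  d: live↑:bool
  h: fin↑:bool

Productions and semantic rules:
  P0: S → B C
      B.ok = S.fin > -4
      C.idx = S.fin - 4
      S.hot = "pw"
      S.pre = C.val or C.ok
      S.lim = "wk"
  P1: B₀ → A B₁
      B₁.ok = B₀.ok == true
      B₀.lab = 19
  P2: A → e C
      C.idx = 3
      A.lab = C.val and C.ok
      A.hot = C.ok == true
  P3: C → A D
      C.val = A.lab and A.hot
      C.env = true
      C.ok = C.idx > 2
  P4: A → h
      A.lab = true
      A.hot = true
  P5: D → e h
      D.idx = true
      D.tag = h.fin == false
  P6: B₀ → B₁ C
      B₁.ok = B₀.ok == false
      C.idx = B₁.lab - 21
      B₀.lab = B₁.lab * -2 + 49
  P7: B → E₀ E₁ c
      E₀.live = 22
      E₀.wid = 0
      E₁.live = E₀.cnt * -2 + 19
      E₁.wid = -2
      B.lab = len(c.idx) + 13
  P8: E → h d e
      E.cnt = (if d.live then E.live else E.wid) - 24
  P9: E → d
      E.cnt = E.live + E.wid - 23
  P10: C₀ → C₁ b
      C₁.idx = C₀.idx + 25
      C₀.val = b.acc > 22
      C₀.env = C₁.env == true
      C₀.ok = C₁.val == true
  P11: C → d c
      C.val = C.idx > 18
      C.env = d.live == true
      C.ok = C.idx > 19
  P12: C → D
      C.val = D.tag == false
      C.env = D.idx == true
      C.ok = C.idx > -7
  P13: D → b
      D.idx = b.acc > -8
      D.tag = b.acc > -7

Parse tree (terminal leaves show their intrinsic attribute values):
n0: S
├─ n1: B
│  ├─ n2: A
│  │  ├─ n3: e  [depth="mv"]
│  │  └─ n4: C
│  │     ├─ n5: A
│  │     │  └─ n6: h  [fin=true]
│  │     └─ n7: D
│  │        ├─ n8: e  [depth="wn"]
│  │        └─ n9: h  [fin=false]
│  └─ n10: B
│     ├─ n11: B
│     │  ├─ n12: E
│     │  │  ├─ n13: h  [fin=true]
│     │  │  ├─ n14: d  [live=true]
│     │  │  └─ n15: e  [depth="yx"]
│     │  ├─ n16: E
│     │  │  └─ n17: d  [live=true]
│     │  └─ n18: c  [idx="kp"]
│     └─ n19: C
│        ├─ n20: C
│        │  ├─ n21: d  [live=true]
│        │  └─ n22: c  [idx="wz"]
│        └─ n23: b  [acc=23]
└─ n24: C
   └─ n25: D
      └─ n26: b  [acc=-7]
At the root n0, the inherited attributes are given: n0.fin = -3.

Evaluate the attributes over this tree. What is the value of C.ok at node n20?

false

1. n0.fin = -3  [given at root]
2. n1.ok = true  [S.fin > -4]
3. n3.depth = "mv"  [terminal]
4. n4.idx = 3  [3]
5. n6.fin = true  [terminal]
6. n5.lab = true  [true]
7. n5.hot = true  [true]
8. n8.depth = "wn"  [terminal]
9. n9.fin = false  [terminal]
10. n7.idx = true  [true]
11. n7.tag = true  [h.fin == false]
12. n4.val = true  [A.lab and A.hot]
13. n4.env = true  [true]
14. n4.ok = true  [C.idx > 2]
15. n2.lab = true  [C.val and C.ok]
16. n2.hot = true  [C.ok == true]
17. n10.ok = true  [B₀.ok == true]
18. n11.ok = false  [B₀.ok == false]
19. n12.live = 22  [22]
20. n12.wid = 0  [0]
21. n13.fin = true  [terminal]
22. n14.live = true  [terminal]
23. n15.depth = "yx"  [terminal]
24. n12.cnt = -2  [(if d.live then E.live else E.wid) - 24]
25. n16.live = 23  [E₀.cnt * -2 + 19]
26. n16.wid = -2  [-2]
27. n17.live = true  [terminal]
28. n16.cnt = -2  [E.live + E.wid - 23]
29. n18.idx = "kp"  [terminal]
30. n11.lab = 15  [len(c.idx) + 13]
31. n19.idx = -6  [B₁.lab - 21]
32. n20.idx = 19  [C₀.idx + 25]
33. n21.live = true  [terminal]
34. n22.idx = "wz"  [terminal]
35. n20.val = true  [C.idx > 18]
36. n20.env = true  [d.live == true]
37. n20.ok = false  [C.idx > 19]
38. n23.acc = 23  [terminal]
39. n19.val = true  [b.acc > 22]
40. n19.env = true  [C₁.env == true]
41. n19.ok = true  [C₁.val == true]
42. n10.lab = 19  [B₁.lab * -2 + 49]
43. n1.lab = 19  [19]
44. n24.idx = -7  [S.fin - 4]
45. n26.acc = -7  [terminal]
46. n25.idx = true  [b.acc > -8]
47. n25.tag = false  [b.acc > -7]
48. n24.val = true  [D.tag == false]
49. n24.env = true  [D.idx == true]
50. n24.ok = false  [C.idx > -7]
51. n0.hot = "pw"  ["pw"]
52. n0.pre = true  [C.val or C.ok]
53. n0.lim = "wk"  ["wk"]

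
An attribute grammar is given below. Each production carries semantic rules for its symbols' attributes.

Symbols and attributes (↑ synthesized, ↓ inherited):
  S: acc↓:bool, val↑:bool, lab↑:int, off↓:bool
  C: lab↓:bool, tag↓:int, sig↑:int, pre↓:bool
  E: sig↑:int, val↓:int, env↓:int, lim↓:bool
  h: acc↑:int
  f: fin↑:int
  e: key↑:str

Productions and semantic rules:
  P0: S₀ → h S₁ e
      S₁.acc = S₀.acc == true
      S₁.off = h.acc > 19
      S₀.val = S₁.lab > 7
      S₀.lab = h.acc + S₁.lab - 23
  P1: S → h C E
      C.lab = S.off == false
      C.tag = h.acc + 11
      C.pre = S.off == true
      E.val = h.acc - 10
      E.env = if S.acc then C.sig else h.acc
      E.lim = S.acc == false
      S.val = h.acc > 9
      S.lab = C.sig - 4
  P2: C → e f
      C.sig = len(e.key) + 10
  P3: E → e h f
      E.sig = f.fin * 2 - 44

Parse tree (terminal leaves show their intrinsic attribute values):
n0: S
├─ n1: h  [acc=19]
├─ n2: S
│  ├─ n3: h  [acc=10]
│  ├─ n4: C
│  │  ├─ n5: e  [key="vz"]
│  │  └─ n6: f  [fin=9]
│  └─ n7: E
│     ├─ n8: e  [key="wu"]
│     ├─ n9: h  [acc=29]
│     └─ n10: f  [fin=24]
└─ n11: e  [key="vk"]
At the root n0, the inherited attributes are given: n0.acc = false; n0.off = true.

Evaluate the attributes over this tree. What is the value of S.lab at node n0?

1. n0.acc = false  [given at root]
2. n0.off = true  [given at root]
3. n1.acc = 19  [terminal]
4. n2.acc = false  [S₀.acc == true]
5. n2.off = false  [h.acc > 19]
6. n3.acc = 10  [terminal]
7. n4.lab = true  [S.off == false]
8. n4.tag = 21  [h.acc + 11]
9. n4.pre = false  [S.off == true]
10. n5.key = "vz"  [terminal]
11. n6.fin = 9  [terminal]
12. n4.sig = 12  [len(e.key) + 10]
13. n7.val = 0  [h.acc - 10]
14. n7.env = 10  [if S.acc then C.sig else h.acc]
15. n7.lim = true  [S.acc == false]
16. n8.key = "wu"  [terminal]
17. n9.acc = 29  [terminal]
18. n10.fin = 24  [terminal]
19. n7.sig = 4  [f.fin * 2 - 44]
20. n2.val = true  [h.acc > 9]
21. n2.lab = 8  [C.sig - 4]
22. n11.key = "vk"  [terminal]
23. n0.val = true  [S₁.lab > 7]
24. n0.lab = 4  [h.acc + S₁.lab - 23]

4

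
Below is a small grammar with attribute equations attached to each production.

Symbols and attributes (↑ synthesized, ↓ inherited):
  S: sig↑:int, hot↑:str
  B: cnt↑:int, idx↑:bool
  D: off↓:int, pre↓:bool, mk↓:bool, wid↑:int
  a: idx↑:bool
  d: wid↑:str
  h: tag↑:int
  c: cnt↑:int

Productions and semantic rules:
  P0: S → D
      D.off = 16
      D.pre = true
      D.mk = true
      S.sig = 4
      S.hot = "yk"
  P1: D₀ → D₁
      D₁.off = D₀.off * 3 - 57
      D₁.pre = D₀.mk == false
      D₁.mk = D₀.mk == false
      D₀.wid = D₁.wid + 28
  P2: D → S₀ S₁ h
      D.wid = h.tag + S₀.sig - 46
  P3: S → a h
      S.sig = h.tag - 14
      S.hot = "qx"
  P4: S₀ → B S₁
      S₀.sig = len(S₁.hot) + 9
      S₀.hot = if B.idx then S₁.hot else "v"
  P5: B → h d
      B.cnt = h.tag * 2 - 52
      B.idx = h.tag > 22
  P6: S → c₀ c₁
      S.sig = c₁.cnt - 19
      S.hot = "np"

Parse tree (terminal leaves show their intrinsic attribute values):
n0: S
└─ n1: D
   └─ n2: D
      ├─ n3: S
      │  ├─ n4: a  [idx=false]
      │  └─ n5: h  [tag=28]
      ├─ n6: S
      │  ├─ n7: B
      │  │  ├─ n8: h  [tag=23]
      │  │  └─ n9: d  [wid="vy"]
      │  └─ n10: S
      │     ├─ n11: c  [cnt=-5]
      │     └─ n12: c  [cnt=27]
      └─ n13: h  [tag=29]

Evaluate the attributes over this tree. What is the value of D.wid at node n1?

1. n1.off = 16  [16]
2. n1.pre = true  [true]
3. n1.mk = true  [true]
4. n2.off = -9  [D₀.off * 3 - 57]
5. n2.pre = false  [D₀.mk == false]
6. n2.mk = false  [D₀.mk == false]
7. n4.idx = false  [terminal]
8. n5.tag = 28  [terminal]
9. n3.sig = 14  [h.tag - 14]
10. n3.hot = "qx"  ["qx"]
11. n8.tag = 23  [terminal]
12. n9.wid = "vy"  [terminal]
13. n7.cnt = -6  [h.tag * 2 - 52]
14. n7.idx = true  [h.tag > 22]
15. n11.cnt = -5  [terminal]
16. n12.cnt = 27  [terminal]
17. n10.sig = 8  [c₁.cnt - 19]
18. n10.hot = "np"  ["np"]
19. n6.sig = 11  [len(S₁.hot) + 9]
20. n6.hot = "np"  [if B.idx then S₁.hot else "v"]
21. n13.tag = 29  [terminal]
22. n2.wid = -3  [h.tag + S₀.sig - 46]
23. n1.wid = 25  [D₁.wid + 28]
24. n0.sig = 4  [4]
25. n0.hot = "yk"  ["yk"]

25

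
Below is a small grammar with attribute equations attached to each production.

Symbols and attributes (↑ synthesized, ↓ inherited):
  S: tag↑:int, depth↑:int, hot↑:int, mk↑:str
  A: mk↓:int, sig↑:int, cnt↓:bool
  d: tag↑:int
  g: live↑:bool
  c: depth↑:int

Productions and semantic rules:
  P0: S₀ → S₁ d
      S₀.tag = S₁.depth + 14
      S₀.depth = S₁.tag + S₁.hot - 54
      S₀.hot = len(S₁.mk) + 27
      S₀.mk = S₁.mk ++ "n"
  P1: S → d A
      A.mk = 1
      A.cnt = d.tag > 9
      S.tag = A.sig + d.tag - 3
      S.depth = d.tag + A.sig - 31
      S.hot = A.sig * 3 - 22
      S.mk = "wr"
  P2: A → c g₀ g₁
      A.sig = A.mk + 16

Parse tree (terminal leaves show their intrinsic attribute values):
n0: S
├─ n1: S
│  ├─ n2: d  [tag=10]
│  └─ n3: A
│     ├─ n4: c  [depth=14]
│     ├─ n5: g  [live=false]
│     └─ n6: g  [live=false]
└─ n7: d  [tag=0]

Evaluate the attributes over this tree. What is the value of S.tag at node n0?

1. n2.tag = 10  [terminal]
2. n3.mk = 1  [1]
3. n3.cnt = true  [d.tag > 9]
4. n4.depth = 14  [terminal]
5. n5.live = false  [terminal]
6. n6.live = false  [terminal]
7. n3.sig = 17  [A.mk + 16]
8. n1.tag = 24  [A.sig + d.tag - 3]
9. n1.depth = -4  [d.tag + A.sig - 31]
10. n1.hot = 29  [A.sig * 3 - 22]
11. n1.mk = "wr"  ["wr"]
12. n7.tag = 0  [terminal]
13. n0.tag = 10  [S₁.depth + 14]
14. n0.depth = -1  [S₁.tag + S₁.hot - 54]
15. n0.hot = 29  [len(S₁.mk) + 27]
16. n0.mk = "wrn"  [S₁.mk ++ "n"]

10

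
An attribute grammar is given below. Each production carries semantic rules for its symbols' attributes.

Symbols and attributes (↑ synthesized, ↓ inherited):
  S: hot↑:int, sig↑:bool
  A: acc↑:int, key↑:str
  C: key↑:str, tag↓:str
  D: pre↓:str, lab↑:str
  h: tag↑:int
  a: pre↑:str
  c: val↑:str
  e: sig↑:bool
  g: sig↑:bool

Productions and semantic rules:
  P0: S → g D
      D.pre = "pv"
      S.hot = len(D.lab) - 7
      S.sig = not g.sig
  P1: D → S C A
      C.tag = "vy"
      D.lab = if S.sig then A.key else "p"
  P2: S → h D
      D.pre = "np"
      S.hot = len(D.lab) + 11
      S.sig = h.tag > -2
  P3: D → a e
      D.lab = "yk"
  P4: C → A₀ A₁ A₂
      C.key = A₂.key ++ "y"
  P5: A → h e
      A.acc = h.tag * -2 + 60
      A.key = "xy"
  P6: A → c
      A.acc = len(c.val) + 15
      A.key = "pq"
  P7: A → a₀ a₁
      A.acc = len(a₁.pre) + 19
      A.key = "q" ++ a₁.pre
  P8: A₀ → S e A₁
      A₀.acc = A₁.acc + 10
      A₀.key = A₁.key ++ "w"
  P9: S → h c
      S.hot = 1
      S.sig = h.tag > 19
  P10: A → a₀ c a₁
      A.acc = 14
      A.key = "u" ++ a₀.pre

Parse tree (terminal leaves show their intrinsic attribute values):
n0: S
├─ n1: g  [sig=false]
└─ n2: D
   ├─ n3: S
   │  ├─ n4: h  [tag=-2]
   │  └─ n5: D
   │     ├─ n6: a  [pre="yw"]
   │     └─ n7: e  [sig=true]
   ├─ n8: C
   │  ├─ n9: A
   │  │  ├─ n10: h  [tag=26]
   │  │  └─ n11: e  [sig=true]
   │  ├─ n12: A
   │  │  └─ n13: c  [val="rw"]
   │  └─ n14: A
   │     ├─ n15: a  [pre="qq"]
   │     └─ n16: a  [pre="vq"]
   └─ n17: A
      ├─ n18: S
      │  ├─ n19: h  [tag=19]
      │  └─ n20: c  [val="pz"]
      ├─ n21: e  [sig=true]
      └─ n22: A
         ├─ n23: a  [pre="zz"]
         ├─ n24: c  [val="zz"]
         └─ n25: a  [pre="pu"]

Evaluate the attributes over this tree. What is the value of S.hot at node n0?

1. n1.sig = false  [terminal]
2. n2.pre = "pv"  ["pv"]
3. n4.tag = -2  [terminal]
4. n5.pre = "np"  ["np"]
5. n6.pre = "yw"  [terminal]
6. n7.sig = true  [terminal]
7. n5.lab = "yk"  ["yk"]
8. n3.hot = 13  [len(D.lab) + 11]
9. n3.sig = false  [h.tag > -2]
10. n8.tag = "vy"  ["vy"]
11. n10.tag = 26  [terminal]
12. n11.sig = true  [terminal]
13. n9.acc = 8  [h.tag * -2 + 60]
14. n9.key = "xy"  ["xy"]
15. n13.val = "rw"  [terminal]
16. n12.acc = 17  [len(c.val) + 15]
17. n12.key = "pq"  ["pq"]
18. n15.pre = "qq"  [terminal]
19. n16.pre = "vq"  [terminal]
20. n14.acc = 21  [len(a₁.pre) + 19]
21. n14.key = "qvq"  ["q" ++ a₁.pre]
22. n8.key = "qvqy"  [A₂.key ++ "y"]
23. n19.tag = 19  [terminal]
24. n20.val = "pz"  [terminal]
25. n18.hot = 1  [1]
26. n18.sig = false  [h.tag > 19]
27. n21.sig = true  [terminal]
28. n23.pre = "zz"  [terminal]
29. n24.val = "zz"  [terminal]
30. n25.pre = "pu"  [terminal]
31. n22.acc = 14  [14]
32. n22.key = "uzz"  ["u" ++ a₀.pre]
33. n17.acc = 24  [A₁.acc + 10]
34. n17.key = "uzzw"  [A₁.key ++ "w"]
35. n2.lab = "p"  [if S.sig then A.key else "p"]
36. n0.hot = -6  [len(D.lab) - 7]
37. n0.sig = true  [not g.sig]

-6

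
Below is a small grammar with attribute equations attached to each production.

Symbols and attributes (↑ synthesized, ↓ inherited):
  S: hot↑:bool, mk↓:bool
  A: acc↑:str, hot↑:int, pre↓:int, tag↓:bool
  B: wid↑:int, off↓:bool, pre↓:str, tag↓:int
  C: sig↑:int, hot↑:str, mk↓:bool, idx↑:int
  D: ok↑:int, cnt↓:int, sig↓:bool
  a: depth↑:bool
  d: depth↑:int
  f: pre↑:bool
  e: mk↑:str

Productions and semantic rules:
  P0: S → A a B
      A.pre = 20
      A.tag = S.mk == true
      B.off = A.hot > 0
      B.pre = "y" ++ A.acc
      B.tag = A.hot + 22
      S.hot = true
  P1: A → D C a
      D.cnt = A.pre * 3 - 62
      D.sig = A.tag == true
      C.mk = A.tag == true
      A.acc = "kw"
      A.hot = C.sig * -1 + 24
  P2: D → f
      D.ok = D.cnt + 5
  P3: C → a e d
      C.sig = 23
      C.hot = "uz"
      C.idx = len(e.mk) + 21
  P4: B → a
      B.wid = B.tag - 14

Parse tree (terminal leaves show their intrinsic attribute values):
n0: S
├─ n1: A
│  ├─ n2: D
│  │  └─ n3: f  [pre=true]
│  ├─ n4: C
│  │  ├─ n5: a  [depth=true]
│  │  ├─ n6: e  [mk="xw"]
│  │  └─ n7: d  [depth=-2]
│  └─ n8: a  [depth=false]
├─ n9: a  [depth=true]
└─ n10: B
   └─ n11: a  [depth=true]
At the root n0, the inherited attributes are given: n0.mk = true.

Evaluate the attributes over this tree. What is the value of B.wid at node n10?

1. n0.mk = true  [given at root]
2. n1.pre = 20  [20]
3. n1.tag = true  [S.mk == true]
4. n2.cnt = -2  [A.pre * 3 - 62]
5. n2.sig = true  [A.tag == true]
6. n3.pre = true  [terminal]
7. n2.ok = 3  [D.cnt + 5]
8. n4.mk = true  [A.tag == true]
9. n5.depth = true  [terminal]
10. n6.mk = "xw"  [terminal]
11. n7.depth = -2  [terminal]
12. n4.sig = 23  [23]
13. n4.hot = "uz"  ["uz"]
14. n4.idx = 23  [len(e.mk) + 21]
15. n8.depth = false  [terminal]
16. n1.acc = "kw"  ["kw"]
17. n1.hot = 1  [C.sig * -1 + 24]
18. n9.depth = true  [terminal]
19. n10.off = true  [A.hot > 0]
20. n10.pre = "ykw"  ["y" ++ A.acc]
21. n10.tag = 23  [A.hot + 22]
22. n11.depth = true  [terminal]
23. n10.wid = 9  [B.tag - 14]
24. n0.hot = true  [true]

9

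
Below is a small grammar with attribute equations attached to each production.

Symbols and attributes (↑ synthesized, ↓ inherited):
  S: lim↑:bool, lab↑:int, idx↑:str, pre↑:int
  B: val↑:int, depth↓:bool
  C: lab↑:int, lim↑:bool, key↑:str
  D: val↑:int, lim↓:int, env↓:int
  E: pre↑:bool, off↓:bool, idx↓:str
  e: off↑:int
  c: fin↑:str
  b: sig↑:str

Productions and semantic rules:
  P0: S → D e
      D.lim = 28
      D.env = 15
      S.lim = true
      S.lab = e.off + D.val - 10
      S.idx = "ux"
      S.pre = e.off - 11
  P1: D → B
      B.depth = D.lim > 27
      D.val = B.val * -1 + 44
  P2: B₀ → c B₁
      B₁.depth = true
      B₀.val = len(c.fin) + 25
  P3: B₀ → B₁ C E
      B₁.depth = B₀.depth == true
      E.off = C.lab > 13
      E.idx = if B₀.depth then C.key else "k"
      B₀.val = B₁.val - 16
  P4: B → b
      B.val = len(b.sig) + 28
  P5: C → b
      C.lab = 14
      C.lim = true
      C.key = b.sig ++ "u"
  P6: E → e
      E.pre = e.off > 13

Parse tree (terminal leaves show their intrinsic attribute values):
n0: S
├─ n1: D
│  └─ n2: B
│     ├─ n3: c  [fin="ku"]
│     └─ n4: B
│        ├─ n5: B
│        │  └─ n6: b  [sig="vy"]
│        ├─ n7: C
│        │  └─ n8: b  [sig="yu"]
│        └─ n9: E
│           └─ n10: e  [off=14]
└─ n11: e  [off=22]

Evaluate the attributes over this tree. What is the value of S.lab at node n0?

1. n1.lim = 28  [28]
2. n1.env = 15  [15]
3. n2.depth = true  [D.lim > 27]
4. n3.fin = "ku"  [terminal]
5. n4.depth = true  [true]
6. n5.depth = true  [B₀.depth == true]
7. n6.sig = "vy"  [terminal]
8. n5.val = 30  [len(b.sig) + 28]
9. n8.sig = "yu"  [terminal]
10. n7.lab = 14  [14]
11. n7.lim = true  [true]
12. n7.key = "yuu"  [b.sig ++ "u"]
13. n9.off = true  [C.lab > 13]
14. n9.idx = "yuu"  [if B₀.depth then C.key else "k"]
15. n10.off = 14  [terminal]
16. n9.pre = true  [e.off > 13]
17. n4.val = 14  [B₁.val - 16]
18. n2.val = 27  [len(c.fin) + 25]
19. n1.val = 17  [B.val * -1 + 44]
20. n11.off = 22  [terminal]
21. n0.lim = true  [true]
22. n0.lab = 29  [e.off + D.val - 10]
23. n0.idx = "ux"  ["ux"]
24. n0.pre = 11  [e.off - 11]

29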